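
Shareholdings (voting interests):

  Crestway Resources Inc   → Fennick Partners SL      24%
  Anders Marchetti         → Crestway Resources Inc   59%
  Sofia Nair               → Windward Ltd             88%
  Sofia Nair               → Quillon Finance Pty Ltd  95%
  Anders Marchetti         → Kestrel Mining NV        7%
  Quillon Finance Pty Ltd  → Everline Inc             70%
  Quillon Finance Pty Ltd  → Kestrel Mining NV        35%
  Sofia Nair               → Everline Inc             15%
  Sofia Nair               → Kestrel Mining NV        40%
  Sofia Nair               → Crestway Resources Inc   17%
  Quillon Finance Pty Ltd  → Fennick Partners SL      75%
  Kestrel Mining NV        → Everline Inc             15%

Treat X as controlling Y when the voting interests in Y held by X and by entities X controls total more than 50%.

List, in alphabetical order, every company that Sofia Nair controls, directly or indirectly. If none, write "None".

Everline Inc, Fennick Partners SL, Kestrel Mining NV, Quillon Finance Pty Ltd, Windward Ltd

Sofia holds 88% of Windward, so Sofia controls Windward.
Sofia holds 95% of Quillon, so Sofia controls Quillon.
Quillon holds 75% of Fennick, so Sofia controls Fennick.
Quillon and Sofia together hold 35% + 40% = 75% of Kestrel, so Sofia controls Kestrel.
Sofia and Kestrel and Quillon together hold 15% + 15% + 70% = 100% of Everline, so Sofia controls Everline.
No other company's threshold is met.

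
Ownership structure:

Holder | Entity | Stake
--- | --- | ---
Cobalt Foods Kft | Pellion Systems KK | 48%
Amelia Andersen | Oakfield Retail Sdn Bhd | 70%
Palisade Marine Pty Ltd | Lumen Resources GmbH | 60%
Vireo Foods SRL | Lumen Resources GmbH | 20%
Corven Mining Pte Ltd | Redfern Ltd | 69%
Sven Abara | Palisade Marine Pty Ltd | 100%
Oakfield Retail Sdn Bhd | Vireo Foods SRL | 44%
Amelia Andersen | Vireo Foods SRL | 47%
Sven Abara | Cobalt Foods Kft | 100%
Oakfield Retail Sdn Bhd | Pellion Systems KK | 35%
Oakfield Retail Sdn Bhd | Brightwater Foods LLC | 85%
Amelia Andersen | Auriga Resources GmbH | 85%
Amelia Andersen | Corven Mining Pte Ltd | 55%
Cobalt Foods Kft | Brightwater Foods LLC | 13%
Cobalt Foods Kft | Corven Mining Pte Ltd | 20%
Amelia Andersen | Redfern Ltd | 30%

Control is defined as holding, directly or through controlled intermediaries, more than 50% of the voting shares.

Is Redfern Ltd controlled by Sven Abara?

No

Sven holds 100% of Cobalt, so Sven controls Cobalt.
Sven holds 100% of Palisade, so Sven controls Palisade.
Palisade holds 60% of Lumen, so Sven controls Lumen.
Neither Sven nor any entity Sven controls holds any voting interest in Redfern.
So Sven does not control Redfern.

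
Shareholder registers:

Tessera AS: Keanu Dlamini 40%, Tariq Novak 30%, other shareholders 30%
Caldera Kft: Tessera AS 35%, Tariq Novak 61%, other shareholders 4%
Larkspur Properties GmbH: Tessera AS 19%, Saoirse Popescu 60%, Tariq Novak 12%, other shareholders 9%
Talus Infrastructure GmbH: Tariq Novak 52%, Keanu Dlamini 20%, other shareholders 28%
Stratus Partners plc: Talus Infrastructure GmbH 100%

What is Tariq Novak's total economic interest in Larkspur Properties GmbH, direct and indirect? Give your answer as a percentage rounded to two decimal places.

17.70%

Tariq reaches Larkspur along 2 paths.
Via Tessera: 30% × 19% = 5.7%.
Direct stake: 12% = 12%.
Total: 5.7% + 12% = 17.7%.
Rounded: 17.70%.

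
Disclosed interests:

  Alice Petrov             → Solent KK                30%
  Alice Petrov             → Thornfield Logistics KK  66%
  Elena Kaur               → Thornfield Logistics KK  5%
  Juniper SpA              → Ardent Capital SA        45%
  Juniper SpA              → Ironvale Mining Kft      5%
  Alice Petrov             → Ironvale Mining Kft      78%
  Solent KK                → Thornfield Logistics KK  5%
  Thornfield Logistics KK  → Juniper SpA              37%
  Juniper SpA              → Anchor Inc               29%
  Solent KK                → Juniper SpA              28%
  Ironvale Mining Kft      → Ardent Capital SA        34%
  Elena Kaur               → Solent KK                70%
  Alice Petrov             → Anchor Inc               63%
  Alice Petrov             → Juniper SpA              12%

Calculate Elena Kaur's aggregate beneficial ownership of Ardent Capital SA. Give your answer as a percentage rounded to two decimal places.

10.62%

Elena reaches Ardent along 6 paths.
Via Solent → Juniper: 70% × 28% × 45% = 8.82%.
Via Solent → Thornfield → Juniper: 70% × 5% × 37% × 45% = 0.58275%.
Via Thornfield → Juniper: 5% × 37% × 45% = 0.8325%.
Via Solent → Juniper → Ironvale: 70% × 28% × 5% × 34% = 0.3332%.
Via Solent → Thornfield → Juniper → Ironvale: 70% × 5% × 37% × 5% × 34% = 0.022015%.
Via Thornfield → Juniper → Ironvale: 5% × 37% × 5% × 34% = 0.03145%.
Total: 8.82% + 0.58275% + 0.8325% + 0.3332% + 0.022015% + 0.03145% = 10.621915%.
Rounded: 10.62%.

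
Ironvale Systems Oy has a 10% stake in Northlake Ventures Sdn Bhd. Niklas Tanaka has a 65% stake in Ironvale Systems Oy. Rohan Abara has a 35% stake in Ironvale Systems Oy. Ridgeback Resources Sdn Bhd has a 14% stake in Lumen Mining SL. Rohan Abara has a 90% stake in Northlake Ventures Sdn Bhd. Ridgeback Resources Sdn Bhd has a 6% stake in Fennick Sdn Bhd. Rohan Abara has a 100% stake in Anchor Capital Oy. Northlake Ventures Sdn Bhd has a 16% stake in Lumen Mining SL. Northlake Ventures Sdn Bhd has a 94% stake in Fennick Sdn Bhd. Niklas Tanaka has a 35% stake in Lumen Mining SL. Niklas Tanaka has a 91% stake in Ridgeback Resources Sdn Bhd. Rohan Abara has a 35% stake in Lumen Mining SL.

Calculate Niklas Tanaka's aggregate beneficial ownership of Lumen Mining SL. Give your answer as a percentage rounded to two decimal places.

Niklas reaches Lumen along 3 paths.
Direct stake: 35% = 35%.
Via Ironvale → Northlake: 65% × 10% × 16% = 1.04%.
Via Ridgeback: 91% × 14% = 12.74%.
Total: 35% + 1.04% + 12.74% = 48.78%.

48.78%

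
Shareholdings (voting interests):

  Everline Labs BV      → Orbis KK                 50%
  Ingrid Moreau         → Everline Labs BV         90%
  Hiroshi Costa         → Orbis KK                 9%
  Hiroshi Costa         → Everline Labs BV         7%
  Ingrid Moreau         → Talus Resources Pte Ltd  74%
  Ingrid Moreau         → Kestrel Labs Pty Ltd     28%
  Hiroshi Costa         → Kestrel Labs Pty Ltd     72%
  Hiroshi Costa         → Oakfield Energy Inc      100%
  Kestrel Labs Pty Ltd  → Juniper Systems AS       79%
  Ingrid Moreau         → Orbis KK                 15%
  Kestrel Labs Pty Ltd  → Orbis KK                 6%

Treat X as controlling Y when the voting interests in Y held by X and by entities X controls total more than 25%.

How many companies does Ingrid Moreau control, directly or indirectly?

5

Ingrid holds 90% of Everline, so Ingrid controls Everline.
Ingrid holds 28% of Kestrel, so Ingrid controls Kestrel.
Ingrid and Everline and Kestrel together hold 15% + 50% + 6% = 71% of Orbis, so Ingrid controls Orbis.
Ingrid holds 74% of Talus, so Ingrid controls Talus.
Kestrel holds 79% of Juniper, so Ingrid controls Juniper.
No other company's threshold is met.
Ingrid controls 5 companies.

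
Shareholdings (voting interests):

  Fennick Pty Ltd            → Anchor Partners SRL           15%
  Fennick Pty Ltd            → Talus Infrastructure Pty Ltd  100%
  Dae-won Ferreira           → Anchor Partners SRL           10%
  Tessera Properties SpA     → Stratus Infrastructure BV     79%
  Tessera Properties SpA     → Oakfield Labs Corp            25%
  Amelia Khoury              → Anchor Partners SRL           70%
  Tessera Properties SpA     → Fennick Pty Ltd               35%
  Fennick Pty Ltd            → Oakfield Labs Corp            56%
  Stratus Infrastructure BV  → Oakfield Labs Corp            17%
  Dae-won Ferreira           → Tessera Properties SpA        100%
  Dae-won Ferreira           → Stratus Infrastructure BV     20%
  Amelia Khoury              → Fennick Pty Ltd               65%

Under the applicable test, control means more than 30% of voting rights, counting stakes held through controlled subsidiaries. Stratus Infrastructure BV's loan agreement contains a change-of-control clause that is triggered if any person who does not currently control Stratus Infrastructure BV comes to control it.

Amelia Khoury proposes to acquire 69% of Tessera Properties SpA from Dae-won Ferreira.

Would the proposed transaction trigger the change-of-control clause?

The purchase adds only to Amelia's holdings (Dae-won's stake shrinks), so Amelia is the only person who could newly come to control Stratus.
Amelia holds 65% of Fennick, so Amelia controls Fennick.
Fennick holds 56% of Oakfield, so Amelia controls Oakfield.
Amelia and Fennick together hold 70% + 15% = 85% of Anchor, so Amelia controls Anchor.
Fennick holds 100% of Talus, so Amelia controls Talus.
Neither Amelia nor any entity Amelia controls holds any voting interest in Stratus.
So before the transaction, Amelia does not control Stratus.
After the purchase, Amelia holds 69% of Tessera directly, and Dae-won's stake falls to 31%.
Amelia holds 69% of Tessera, so Amelia controls Tessera.
Tessera holds 79% of Stratus, so Amelia controls Stratus.
Amelia did not control Stratus before and does after, so the clause is triggered.

Yes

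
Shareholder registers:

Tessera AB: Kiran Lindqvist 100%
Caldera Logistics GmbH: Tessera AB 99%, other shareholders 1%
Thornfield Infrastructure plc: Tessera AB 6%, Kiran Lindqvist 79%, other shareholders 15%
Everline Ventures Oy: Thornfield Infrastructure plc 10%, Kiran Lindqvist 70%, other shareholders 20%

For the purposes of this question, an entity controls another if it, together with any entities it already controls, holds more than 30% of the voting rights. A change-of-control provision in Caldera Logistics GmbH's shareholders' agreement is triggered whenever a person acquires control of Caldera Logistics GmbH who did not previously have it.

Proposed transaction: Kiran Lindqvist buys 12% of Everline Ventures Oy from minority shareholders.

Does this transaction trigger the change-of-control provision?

The purchase changes only Kiran's holdings, so Kiran is the only person who could newly come to control Caldera.
Kiran holds 100% of Tessera, so Kiran controls Tessera.
Tessera holds 99% of Caldera, so Kiran controls Caldera.
So Kiran already controls Caldera before the transaction.
After the purchase, Kiran's direct stake in Everline rises to 70% + 12% = 82%.
Kiran controlled Caldera already, so this is not a new person acquiring control; every other person's position is unchanged or reduced.
No new person acquires control, so the clause is not triggered.

No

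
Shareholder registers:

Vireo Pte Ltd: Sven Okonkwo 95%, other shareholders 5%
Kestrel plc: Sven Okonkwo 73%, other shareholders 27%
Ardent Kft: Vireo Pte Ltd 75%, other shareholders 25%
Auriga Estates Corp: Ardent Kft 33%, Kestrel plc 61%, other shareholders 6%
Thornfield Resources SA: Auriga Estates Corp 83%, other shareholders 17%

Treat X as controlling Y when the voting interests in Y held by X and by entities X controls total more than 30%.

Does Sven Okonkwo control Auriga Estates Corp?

Sven holds 95% of Vireo, so Sven controls Vireo.
Vireo holds 75% of Ardent, so Sven controls Ardent.
Sven holds 73% of Kestrel, so Sven controls Kestrel.
Ardent and Kestrel together hold 33% + 61% = 94% of Auriga, so Sven controls Auriga.

Yes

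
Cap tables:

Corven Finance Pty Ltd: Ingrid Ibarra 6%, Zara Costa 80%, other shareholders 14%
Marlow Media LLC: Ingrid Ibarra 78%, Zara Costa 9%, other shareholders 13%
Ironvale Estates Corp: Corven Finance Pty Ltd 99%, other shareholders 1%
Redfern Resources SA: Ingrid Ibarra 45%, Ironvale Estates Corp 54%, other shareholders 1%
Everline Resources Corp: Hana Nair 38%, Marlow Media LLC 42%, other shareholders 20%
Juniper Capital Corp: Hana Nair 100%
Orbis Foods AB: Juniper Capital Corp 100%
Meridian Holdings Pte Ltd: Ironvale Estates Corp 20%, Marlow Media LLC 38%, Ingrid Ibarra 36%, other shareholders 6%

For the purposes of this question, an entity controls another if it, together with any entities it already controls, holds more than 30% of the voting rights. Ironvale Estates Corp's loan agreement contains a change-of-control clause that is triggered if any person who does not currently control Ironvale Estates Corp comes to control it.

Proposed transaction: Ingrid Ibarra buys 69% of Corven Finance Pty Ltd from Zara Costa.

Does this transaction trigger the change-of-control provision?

Yes

The purchase adds only to Ingrid's holdings (Zara's stake shrinks), so Ingrid is the only person who could newly come to control Ironvale.
Ingrid holds 78% of Marlow, so Ingrid controls Marlow.
Ingrid holds 45% of Redfern, so Ingrid controls Redfern.
Marlow holds 42% of Everline, so Ingrid controls Everline.
Marlow and Ingrid together hold 38% + 36% = 74% of Meridian, so Ingrid controls Meridian.
Neither Ingrid nor any entity Ingrid controls holds any voting interest in Ironvale.
So before the transaction, Ingrid does not control Ironvale.
After the purchase, Ingrid's direct stake in Corven rises to 6% + 69% = 75%, and Zara's stake falls to 11%.
Ingrid holds 75% of Corven, so Ingrid controls Corven.
Corven holds 99% of Ironvale, so Ingrid controls Ironvale.
Ingrid did not control Ironvale before and does after, so the clause is triggered.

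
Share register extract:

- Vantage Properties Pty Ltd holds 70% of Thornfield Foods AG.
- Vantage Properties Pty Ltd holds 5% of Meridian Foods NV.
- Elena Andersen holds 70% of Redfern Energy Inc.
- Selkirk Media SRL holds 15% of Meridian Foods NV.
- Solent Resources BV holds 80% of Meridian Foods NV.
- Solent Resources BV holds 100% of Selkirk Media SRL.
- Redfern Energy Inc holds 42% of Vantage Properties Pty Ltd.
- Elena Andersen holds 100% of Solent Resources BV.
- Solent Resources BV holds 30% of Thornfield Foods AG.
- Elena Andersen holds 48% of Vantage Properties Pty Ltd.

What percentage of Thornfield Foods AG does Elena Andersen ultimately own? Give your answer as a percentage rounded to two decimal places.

Elena reaches Thornfield along 3 paths.
Via Solent: 100% × 30% = 30%.
Via Vantage: 48% × 70% = 33.6%.
Via Redfern → Vantage: 70% × 42% × 70% = 20.58%.
Total: 30% + 33.6% + 20.58% = 84.18%.

84.18%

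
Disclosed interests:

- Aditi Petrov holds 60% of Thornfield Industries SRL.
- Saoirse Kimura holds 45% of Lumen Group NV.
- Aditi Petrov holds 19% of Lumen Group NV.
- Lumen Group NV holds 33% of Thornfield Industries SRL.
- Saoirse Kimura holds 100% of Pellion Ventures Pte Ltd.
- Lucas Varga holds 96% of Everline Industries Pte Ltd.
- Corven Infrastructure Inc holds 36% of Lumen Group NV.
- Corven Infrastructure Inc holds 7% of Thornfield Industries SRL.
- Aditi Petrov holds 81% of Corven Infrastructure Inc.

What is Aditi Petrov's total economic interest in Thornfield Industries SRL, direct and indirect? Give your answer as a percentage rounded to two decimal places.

81.56%

Aditi reaches Thornfield along 4 paths.
Via Corven: 81% × 7% = 5.67%.
Via Corven → Lumen: 81% × 36% × 33% = 9.6228%.
Via Lumen: 19% × 33% = 6.27%.
Direct stake: 60% = 60%.
Total: 5.67% + 9.6228% + 6.27% + 60% = 81.5628%.
Rounded: 81.56%.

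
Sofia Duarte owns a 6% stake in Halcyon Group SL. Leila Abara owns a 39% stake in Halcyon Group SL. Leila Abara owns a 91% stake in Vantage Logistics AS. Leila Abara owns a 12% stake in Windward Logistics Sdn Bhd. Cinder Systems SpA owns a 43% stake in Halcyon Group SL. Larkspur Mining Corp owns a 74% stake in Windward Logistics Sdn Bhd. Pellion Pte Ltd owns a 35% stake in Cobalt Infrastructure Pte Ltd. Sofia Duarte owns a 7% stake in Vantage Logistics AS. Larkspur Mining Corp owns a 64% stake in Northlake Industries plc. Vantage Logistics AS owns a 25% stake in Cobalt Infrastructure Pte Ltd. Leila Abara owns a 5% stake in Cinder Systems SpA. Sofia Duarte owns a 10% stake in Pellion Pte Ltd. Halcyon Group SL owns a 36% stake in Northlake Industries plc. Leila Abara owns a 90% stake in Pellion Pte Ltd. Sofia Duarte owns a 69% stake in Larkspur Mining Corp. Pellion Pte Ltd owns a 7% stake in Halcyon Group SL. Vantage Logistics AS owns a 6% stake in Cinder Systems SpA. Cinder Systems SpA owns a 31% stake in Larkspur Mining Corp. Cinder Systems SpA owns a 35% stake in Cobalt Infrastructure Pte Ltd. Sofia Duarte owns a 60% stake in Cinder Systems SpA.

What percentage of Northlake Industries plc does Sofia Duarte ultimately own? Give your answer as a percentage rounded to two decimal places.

67.91%

Sofia reaches Northlake along 7 paths.
Via Cinder → Halcyon: 60% × 43% × 36% = 9.288%.
Via Vantage → Cinder → Halcyon: 7% × 6% × 43% × 36% = 0.065016%.
Via Halcyon: 6% × 36% = 2.16%.
Via Pellion → Halcyon: 10% × 7% × 36% = 0.252%.
Via Cinder → Larkspur: 60% × 31% × 64% = 11.904%.
Via Vantage → Cinder → Larkspur: 7% × 6% × 31% × 64% = 0.083328%.
Via Larkspur: 69% × 64% = 44.16%.
Total: 9.288% + 0.065016% + 2.16% + 0.252% + 11.904% + 0.083328% + 44.16% = 67.912344%.
Rounded: 67.91%.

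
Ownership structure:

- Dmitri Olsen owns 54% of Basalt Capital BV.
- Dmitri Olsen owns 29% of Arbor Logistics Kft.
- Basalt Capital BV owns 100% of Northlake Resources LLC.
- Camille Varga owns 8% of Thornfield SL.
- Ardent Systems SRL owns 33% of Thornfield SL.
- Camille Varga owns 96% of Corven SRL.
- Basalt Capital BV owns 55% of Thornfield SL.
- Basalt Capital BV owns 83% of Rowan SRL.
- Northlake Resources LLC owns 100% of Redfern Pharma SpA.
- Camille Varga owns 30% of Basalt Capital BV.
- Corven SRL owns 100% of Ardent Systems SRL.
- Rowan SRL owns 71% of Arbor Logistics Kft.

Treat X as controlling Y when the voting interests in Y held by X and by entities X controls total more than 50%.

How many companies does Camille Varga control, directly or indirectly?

Camille holds 96% of Corven, so Camille controls Corven.
Corven holds 100% of Ardent, so Camille controls Ardent.
No other company's threshold is met.
Camille controls 2 companies.

2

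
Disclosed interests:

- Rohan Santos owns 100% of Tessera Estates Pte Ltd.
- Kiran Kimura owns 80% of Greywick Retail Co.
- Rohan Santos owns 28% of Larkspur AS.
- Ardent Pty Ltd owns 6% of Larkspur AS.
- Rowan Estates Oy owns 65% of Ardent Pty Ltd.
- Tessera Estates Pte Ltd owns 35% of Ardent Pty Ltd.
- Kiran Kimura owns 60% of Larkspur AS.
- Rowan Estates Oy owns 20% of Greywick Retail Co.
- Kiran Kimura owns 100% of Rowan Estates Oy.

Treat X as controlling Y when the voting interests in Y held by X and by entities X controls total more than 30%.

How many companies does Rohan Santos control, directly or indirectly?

3

Rohan holds 100% of Tessera, so Rohan controls Tessera.
Tessera holds 35% of Ardent, so Rohan controls Ardent.
Ardent and Rohan together hold 6% + 28% = 34% of Larkspur, so Rohan controls Larkspur.
No other company's threshold is met.
Rohan controls 3 companies.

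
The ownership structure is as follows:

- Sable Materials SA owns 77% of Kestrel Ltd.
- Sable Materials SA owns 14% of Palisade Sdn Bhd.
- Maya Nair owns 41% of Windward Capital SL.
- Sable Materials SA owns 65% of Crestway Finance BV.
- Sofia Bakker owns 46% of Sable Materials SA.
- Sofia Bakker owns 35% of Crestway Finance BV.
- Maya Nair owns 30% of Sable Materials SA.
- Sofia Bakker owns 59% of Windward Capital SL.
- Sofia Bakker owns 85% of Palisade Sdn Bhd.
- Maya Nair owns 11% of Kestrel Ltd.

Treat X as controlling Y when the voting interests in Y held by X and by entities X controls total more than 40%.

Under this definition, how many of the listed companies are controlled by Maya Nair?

1

Maya holds 41% of Windward, so Maya controls Windward.
No other company's threshold is met.
Maya controls 1 company.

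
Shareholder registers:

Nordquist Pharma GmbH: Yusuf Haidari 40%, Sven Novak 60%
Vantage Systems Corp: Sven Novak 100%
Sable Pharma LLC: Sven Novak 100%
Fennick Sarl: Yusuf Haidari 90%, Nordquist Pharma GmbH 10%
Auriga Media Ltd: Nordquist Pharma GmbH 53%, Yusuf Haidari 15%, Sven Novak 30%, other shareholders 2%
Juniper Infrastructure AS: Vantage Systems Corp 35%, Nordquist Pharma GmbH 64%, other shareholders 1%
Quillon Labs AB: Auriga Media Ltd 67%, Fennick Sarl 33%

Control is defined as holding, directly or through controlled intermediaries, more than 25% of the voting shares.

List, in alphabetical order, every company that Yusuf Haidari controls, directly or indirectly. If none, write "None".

Auriga Media Ltd, Fennick Sarl, Juniper Infrastructure AS, Nordquist Pharma GmbH, Quillon Labs AB

Yusuf holds 40% of Nordquist, so Yusuf controls Nordquist.
Yusuf and Nordquist together hold 90% + 10% = 100% of Fennick, so Yusuf controls Fennick.
Nordquist and Yusuf together hold 53% + 15% = 68% of Auriga, so Yusuf controls Auriga.
Nordquist holds 64% of Juniper, so Yusuf controls Juniper.
Auriga and Fennick together hold 67% + 33% = 100% of Quillon, so Yusuf controls Quillon.
No other company's threshold is met.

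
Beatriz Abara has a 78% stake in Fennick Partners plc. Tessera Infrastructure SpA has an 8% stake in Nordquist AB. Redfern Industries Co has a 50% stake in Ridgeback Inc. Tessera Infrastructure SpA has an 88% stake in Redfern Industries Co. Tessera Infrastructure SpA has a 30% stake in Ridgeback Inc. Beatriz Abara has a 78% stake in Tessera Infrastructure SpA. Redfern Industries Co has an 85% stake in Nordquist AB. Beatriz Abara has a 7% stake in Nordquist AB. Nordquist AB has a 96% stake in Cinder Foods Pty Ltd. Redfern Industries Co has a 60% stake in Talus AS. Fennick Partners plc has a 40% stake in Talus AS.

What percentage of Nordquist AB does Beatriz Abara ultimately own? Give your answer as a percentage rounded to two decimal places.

71.58%

Beatriz reaches Nordquist along 3 paths.
Direct stake: 7% = 7%.
Via Tessera → Redfern: 78% × 88% × 85% = 58.344%.
Via Tessera: 78% × 8% = 6.24%.
Total: 7% + 58.344% + 6.24% = 71.584%.
Rounded: 71.58%.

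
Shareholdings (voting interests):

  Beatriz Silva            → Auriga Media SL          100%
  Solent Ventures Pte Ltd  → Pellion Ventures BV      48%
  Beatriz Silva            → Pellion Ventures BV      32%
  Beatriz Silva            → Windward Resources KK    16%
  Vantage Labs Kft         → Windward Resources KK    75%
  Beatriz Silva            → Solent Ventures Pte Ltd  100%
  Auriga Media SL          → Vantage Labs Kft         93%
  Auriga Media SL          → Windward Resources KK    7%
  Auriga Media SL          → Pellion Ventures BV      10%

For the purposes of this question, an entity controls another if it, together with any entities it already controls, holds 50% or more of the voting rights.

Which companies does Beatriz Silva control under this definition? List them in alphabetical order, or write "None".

Beatriz holds 100% of Auriga, so Beatriz controls Auriga.
Beatriz holds 100% of Solent, so Beatriz controls Solent.
Beatriz and Solent and Auriga together hold 32% + 48% + 10% = 90% of Pellion, so Beatriz controls Pellion.
Auriga holds 93% of Vantage, so Beatriz controls Vantage.
Beatriz and Auriga and Vantage together hold 16% + 7% + 75% = 98% of Windward, so Beatriz controls Windward.

Auriga Media SL, Pellion Ventures BV, Solent Ventures Pte Ltd, Vantage Labs Kft, Windward Resources KK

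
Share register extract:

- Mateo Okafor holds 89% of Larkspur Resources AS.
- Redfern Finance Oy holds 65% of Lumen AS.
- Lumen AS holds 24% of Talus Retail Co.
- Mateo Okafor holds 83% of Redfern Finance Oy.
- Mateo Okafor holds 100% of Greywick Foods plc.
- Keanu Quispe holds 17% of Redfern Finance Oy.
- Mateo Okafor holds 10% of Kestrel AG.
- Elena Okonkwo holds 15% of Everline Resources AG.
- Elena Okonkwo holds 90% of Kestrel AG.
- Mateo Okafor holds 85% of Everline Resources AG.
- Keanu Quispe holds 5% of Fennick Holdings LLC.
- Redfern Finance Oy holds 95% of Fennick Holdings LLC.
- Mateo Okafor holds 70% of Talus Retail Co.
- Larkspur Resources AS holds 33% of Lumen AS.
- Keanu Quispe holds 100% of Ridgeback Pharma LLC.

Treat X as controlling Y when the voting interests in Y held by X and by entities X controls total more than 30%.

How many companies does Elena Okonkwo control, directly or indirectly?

Elena holds 90% of Kestrel, so Elena controls Kestrel.
No other company's threshold is met.
Elena controls 1 company.

1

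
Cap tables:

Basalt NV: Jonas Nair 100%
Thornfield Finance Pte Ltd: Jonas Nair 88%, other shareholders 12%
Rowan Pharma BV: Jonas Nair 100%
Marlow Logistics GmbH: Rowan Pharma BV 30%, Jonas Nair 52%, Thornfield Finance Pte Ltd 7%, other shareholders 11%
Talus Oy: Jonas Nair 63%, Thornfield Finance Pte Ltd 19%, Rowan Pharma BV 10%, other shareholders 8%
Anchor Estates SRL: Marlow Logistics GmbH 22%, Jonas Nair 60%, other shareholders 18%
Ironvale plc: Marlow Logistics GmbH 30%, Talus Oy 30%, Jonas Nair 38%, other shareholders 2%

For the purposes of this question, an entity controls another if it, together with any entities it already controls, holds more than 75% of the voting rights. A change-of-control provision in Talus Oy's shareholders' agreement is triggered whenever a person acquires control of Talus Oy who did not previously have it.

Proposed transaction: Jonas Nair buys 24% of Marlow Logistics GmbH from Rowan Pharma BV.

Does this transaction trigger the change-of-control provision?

No

The purchase adds only to Jonas's holdings (Rowan's stake shrinks), so Jonas is the only person who could newly come to control Talus.
Jonas holds 100% of Rowan, so Jonas controls Rowan.
Jonas holds 88% of Thornfield, so Jonas controls Thornfield.
Jonas and Thornfield and Rowan together hold 63% + 19% + 10% = 92% of Talus, so Jonas controls Talus.
So Jonas already controls Talus before the transaction.
After the purchase, Jonas's direct stake in Marlow rises to 52% + 24% = 76%, and Rowan's stake falls to 6%.
Jonas controlled Talus already, so this is not a new person acquiring control; every other person's position is unchanged or reduced.
No new person acquires control, so the clause is not triggered.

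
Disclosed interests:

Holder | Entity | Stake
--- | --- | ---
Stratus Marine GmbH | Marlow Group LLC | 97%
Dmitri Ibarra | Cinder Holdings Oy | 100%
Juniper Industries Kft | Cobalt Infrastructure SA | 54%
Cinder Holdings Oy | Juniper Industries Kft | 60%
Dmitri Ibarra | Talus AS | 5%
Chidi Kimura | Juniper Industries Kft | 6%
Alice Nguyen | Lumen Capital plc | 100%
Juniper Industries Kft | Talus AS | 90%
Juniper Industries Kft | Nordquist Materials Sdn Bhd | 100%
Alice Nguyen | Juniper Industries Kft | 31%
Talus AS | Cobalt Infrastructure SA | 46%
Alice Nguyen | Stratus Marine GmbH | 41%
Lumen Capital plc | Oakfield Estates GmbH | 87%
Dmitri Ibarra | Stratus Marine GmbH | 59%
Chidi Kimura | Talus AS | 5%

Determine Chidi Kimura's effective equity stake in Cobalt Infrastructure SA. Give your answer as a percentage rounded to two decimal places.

8.02%

Chidi reaches Cobalt along 3 paths.
Via Juniper: 6% × 54% = 3.24%.
Via Juniper → Talus: 6% × 90% × 46% = 2.484%.
Via Talus: 5% × 46% = 2.3%.
Total: 3.24% + 2.484% + 2.3% = 8.024%.
Rounded: 8.02%.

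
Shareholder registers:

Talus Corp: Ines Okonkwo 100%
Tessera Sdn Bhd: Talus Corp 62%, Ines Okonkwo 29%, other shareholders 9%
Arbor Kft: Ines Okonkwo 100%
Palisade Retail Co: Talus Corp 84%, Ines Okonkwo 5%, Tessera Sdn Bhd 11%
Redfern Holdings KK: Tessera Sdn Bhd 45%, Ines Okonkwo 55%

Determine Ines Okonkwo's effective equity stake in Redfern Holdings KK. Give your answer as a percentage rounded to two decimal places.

Ines reaches Redfern along 3 paths.
Via Talus → Tessera: 100% × 62% × 45% = 27.9%.
Via Tessera: 29% × 45% = 13.05%.
Direct stake: 55% = 55%.
Total: 27.9% + 13.05% + 55% = 95.95%.

95.95%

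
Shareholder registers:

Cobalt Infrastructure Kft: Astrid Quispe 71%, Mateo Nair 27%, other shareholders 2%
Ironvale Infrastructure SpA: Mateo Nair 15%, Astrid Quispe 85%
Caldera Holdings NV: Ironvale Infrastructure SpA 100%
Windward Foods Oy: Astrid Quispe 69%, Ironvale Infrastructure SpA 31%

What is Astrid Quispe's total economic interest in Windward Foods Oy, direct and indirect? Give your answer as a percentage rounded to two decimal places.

95.35%

Astrid reaches Windward along 2 paths.
Direct stake: 69% = 69%.
Via Ironvale: 85% × 31% = 26.35%.
Total: 69% + 26.35% = 95.35%.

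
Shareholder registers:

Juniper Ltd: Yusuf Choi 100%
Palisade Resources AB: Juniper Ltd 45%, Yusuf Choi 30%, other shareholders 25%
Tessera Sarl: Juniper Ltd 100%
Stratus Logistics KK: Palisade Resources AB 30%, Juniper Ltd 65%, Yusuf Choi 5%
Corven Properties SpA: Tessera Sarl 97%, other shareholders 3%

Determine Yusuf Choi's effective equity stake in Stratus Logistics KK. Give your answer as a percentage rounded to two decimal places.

Yusuf reaches Stratus along 4 paths.
Via Juniper → Palisade: 100% × 45% × 30% = 13.5%.
Via Palisade: 30% × 30% = 9%.
Via Juniper: 100% × 65% = 65%.
Direct stake: 5% = 5%.
Total: 13.5% + 9% + 65% + 5% = 92.5%.
Rounded: 92.50%.

92.50%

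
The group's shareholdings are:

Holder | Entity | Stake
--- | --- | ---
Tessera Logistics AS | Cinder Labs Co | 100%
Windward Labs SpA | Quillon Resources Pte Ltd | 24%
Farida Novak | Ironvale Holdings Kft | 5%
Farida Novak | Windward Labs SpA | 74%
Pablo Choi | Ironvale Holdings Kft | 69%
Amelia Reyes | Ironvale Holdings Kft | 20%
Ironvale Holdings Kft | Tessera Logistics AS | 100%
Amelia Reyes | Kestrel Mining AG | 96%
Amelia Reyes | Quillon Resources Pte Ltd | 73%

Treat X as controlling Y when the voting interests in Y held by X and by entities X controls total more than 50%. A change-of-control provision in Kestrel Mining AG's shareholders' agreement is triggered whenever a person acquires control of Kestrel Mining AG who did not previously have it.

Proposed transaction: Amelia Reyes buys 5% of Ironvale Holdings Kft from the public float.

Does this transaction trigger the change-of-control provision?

No

The purchase changes only Amelia's holdings, so Amelia is the only person who could newly come to control Kestrel.
Amelia holds 96% of Kestrel, so Amelia controls Kestrel.
So Amelia already controls Kestrel before the transaction.
After the purchase, Amelia's direct stake in Ironvale rises to 20% + 5% = 25%.
Amelia controlled Kestrel already, so this is not a new person acquiring control; every other person's position is unchanged or reduced.
No new person acquires control, so the clause is not triggered.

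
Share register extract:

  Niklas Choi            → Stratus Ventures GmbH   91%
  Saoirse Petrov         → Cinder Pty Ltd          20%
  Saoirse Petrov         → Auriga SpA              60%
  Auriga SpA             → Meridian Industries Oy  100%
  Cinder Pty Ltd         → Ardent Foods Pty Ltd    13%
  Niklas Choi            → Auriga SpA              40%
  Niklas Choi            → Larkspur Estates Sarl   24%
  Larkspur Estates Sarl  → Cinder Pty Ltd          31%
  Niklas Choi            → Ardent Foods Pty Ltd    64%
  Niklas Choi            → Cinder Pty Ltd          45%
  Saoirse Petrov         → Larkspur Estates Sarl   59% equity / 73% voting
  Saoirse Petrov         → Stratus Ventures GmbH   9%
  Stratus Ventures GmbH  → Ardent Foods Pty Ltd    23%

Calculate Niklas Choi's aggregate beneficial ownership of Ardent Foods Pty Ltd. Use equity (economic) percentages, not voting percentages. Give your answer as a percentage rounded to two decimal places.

91.75%

Niklas reaches Ardent along 4 paths.
Direct stake: 64% = 64%.
Via Cinder: 45% × 13% = 5.85%.
Via Larkspur → Cinder: 24% × 31% × 13% = 0.9672%.
Via Stratus: 91% × 23% = 20.93%.
Total: 64% + 5.85% + 0.9672% + 20.93% = 91.7472%.
Rounded: 91.75%.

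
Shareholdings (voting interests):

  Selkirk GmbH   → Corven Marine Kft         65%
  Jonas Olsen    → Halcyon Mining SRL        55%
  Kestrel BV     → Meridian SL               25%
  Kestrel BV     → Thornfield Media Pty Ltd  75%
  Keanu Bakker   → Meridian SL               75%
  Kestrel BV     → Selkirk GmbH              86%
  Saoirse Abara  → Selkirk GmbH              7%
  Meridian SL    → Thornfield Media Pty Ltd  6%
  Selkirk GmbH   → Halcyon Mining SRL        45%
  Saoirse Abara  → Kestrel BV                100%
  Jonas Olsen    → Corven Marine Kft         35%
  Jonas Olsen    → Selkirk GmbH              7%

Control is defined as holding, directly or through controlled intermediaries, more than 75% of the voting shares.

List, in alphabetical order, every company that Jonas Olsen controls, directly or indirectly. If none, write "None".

Jonas's largest direct stake is 55% in Halcyon, which does not meet the threshold.

None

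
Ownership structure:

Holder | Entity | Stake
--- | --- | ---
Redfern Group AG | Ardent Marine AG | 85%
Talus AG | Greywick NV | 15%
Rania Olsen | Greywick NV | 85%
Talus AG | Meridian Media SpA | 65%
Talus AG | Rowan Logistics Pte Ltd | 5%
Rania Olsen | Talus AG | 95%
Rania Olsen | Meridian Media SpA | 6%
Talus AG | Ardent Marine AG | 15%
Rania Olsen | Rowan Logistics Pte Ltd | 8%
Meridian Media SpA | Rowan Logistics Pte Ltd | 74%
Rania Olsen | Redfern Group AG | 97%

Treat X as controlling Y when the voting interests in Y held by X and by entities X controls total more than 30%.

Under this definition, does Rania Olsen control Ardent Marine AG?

Rania holds 95% of Talus, so Rania controls Talus.
Rania holds 97% of Redfern, so Rania controls Redfern.
Talus and Redfern together hold 15% + 85% = 100% of Ardent, so Rania controls Ardent.

Yes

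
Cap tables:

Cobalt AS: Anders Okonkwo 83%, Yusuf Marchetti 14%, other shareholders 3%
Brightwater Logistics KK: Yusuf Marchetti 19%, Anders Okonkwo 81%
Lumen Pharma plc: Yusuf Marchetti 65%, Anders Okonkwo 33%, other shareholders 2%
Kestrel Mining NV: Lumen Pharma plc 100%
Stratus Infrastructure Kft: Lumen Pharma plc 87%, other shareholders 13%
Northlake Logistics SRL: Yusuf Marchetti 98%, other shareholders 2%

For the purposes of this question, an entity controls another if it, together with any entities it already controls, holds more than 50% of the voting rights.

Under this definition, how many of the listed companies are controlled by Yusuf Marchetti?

4

Yusuf holds 65% of Lumen, so Yusuf controls Lumen.
Lumen holds 100% of Kestrel, so Yusuf controls Kestrel.
Lumen holds 87% of Stratus, so Yusuf controls Stratus.
Yusuf holds 98% of Northlake, so Yusuf controls Northlake.
No other company's threshold is met.
Yusuf controls 4 companies.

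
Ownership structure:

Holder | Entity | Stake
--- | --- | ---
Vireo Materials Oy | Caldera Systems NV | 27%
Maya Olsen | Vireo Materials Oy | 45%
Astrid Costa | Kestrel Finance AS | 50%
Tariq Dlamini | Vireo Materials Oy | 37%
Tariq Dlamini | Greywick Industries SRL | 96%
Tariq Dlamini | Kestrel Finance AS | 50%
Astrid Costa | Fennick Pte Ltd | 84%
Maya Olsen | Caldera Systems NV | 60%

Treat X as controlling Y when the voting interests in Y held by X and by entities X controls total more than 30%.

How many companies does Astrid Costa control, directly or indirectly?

2

Astrid holds 84% of Fennick, so Astrid controls Fennick.
Astrid holds 50% of Kestrel, so Astrid controls Kestrel.
No other company's threshold is met.
Astrid controls 2 companies.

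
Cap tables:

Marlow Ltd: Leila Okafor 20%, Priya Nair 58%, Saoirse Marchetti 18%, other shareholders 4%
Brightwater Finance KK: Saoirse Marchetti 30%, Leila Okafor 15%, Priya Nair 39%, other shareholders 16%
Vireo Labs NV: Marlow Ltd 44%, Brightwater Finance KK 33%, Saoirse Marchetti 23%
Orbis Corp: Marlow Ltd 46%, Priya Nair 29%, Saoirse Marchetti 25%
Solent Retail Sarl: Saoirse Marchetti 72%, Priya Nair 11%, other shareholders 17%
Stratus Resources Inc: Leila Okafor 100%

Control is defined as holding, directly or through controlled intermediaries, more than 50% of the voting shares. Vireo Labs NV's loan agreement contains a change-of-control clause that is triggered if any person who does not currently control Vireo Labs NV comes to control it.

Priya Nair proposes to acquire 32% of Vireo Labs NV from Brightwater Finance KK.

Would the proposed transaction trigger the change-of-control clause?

The purchase adds only to Priya's holdings (Brightwater's stake shrinks), so Priya is the only person who could newly come to control Vireo.
Priya holds 58% of Marlow, so Priya controls Marlow.
Marlow and Priya together hold 46% + 29% = 75% of Orbis, so Priya controls Orbis.
In Vireo, Priya's side holds only 44%, not > 50%.
So before the transaction, Priya does not control Vireo.
After the purchase, Priya holds 32% of Vireo directly, and Brightwater's stake falls to 1%.
Marlow and Priya together hold 44% + 32% = 76% of Vireo, so Priya controls Vireo.
Priya did not control Vireo before and does after, so the clause is triggered.

Yes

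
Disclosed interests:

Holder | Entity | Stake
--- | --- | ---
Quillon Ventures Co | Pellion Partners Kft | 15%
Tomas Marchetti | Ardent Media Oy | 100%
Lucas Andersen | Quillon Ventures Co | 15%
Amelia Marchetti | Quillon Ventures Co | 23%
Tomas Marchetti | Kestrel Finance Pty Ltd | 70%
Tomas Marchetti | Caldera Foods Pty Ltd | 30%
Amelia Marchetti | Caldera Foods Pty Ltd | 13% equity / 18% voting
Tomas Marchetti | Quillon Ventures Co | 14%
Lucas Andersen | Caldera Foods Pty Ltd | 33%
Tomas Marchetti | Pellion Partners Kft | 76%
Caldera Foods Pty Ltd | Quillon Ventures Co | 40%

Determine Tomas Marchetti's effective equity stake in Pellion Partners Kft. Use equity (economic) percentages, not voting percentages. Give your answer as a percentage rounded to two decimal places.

79.90%

Tomas reaches Pellion along 3 paths.
Direct stake: 76% = 76%.
Via Caldera → Quillon: 30% × 40% × 15% = 1.8%.
Via Quillon: 14% × 15% = 2.1%.
Total: 76% + 1.8% + 2.1% = 79.9%.
Rounded: 79.90%.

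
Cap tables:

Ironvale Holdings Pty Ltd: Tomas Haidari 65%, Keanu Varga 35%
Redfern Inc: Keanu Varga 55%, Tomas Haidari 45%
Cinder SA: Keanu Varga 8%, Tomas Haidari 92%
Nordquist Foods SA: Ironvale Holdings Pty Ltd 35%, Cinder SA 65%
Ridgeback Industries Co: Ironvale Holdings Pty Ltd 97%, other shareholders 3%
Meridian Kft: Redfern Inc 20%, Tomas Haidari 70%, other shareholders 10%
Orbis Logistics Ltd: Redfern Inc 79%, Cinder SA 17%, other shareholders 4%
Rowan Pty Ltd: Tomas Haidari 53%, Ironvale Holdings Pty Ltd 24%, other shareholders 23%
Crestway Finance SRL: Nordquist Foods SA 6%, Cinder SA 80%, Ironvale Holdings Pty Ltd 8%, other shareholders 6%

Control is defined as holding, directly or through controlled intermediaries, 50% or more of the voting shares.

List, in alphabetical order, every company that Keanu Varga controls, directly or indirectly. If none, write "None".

Keanu holds 55% of Redfern, so Keanu controls Redfern.
Redfern holds 79% of Orbis, so Keanu controls Orbis.
No other company's threshold is met.

Orbis Logistics Ltd, Redfern Inc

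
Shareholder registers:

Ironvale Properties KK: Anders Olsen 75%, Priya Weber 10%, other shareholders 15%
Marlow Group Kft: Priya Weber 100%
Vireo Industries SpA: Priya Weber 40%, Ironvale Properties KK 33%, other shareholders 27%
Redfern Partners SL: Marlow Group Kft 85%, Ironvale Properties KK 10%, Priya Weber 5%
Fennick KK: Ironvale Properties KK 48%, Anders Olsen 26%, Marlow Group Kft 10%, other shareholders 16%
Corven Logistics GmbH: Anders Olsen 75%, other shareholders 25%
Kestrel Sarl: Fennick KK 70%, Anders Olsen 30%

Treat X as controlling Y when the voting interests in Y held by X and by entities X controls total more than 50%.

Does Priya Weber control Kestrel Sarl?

No

Priya holds 100% of Marlow, so Priya controls Marlow.
Marlow and Priya together hold 85% + 5% = 90% of Redfern, so Priya controls Redfern.
Neither Priya nor any entity Priya controls holds any voting interest in Kestrel.
So Priya does not control Kestrel.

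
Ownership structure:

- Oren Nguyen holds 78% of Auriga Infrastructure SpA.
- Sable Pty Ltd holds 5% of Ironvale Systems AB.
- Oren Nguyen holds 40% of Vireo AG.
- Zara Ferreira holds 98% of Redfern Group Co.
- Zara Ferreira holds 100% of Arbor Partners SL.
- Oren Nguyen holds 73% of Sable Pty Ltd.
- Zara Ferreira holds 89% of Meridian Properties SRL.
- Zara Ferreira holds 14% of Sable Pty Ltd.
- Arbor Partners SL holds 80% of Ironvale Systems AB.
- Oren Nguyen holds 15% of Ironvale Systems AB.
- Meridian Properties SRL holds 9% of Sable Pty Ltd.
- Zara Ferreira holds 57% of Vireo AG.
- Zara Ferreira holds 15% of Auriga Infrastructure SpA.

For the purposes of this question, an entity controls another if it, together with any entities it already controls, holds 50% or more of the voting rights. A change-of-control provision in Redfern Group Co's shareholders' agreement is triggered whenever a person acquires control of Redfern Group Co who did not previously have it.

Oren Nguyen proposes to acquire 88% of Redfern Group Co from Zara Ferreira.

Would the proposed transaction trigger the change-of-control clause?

The purchase adds only to Oren's holdings (Zara's stake shrinks), so Oren is the only person who could newly come to control Redfern.
Oren holds 73% of Sable, so Oren controls Sable.
Oren holds 78% of Auriga, so Oren controls Auriga.
Neither Oren nor any entity Oren controls holds any voting interest in Redfern.
So before the transaction, Oren does not control Redfern.
After the purchase, Oren holds 88% of Redfern directly, and Zara's stake falls to 10%.
Oren holds 88% of Redfern, so Oren controls Redfern.
Oren did not control Redfern before and does after, so the clause is triggered.

Yes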